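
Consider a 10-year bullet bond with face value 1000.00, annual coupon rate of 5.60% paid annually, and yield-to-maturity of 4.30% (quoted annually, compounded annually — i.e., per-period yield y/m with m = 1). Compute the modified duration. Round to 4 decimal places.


Answer: Modified duration = 7.7041

Derivation:
Coupon per period c = face * coupon_rate / m = 56.000000
Periods per year m = 1; per-period yield y/m = 0.043000
Number of cashflows N = 10
Cashflows (t years, CF_t, discount factor 1/(1+y/m)^(m*t), PV):
  t = 1.0000: CF_t = 56.000000, DF = 0.958773, PV = 53.691275
  t = 2.0000: CF_t = 56.000000, DF = 0.919245, PV = 51.477733
  t = 3.0000: CF_t = 56.000000, DF = 0.881347, PV = 49.355448
  t = 4.0000: CF_t = 56.000000, DF = 0.845012, PV = 47.320660
  t = 5.0000: CF_t = 56.000000, DF = 0.810174, PV = 45.369760
  t = 6.0000: CF_t = 56.000000, DF = 0.776773, PV = 43.499291
  t = 7.0000: CF_t = 56.000000, DF = 0.744749, PV = 41.705936
  t = 8.0000: CF_t = 56.000000, DF = 0.714045, PV = 39.986515
  t = 9.0000: CF_t = 56.000000, DF = 0.684607, PV = 38.337982
  t = 10.0000: CF_t = 1056.000000, DF = 0.656382, PV = 693.139796
Price P = sum_t PV_t = 1103.884396
First compute Macaulay numerator sum_t t * PV_t:
  t * PV_t at t = 1.0000: 53.691275
  t * PV_t at t = 2.0000: 102.955465
  t * PV_t at t = 3.0000: 148.066345
  t * PV_t at t = 4.0000: 189.282640
  t * PV_t at t = 5.0000: 226.848802
  t * PV_t at t = 6.0000: 260.995745
  t * PV_t at t = 7.0000: 291.941549
  t * PV_t at t = 8.0000: 319.892123
  t * PV_t at t = 9.0000: 345.041840
  t * PV_t at t = 10.0000: 6931.397956
Macaulay duration D = 8870.113740 / 1103.884396 = 8.035365
Modified duration = D / (1 + y/m) = 8.035365 / (1 + 0.043000) = 7.704089


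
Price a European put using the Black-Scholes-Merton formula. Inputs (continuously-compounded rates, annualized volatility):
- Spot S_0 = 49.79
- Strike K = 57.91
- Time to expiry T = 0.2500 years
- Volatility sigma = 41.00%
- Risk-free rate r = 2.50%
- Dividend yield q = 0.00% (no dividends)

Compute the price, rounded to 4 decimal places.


d1 = (ln(S/K) + (r - q + 0.5*sigma^2) * T) / (sigma * sqrt(T)) = -0.60396791
d2 = d1 - sigma * sqrt(T) = -0.80896791
exp(-rT) = 0.99376949; exp(-qT) = 1.00000000
P = K * exp(-rT) * N(-d2) - S_0 * exp(-qT) * N(-d1)
N(-d1) = 0.72706751; N(-d2) = 0.79073320
P = 57.9100 * 0.99376949 * 0.79073320 - 49.7900 * 1.00000000 * 0.72706751 = 9.3054

Answer: Price = 9.3054


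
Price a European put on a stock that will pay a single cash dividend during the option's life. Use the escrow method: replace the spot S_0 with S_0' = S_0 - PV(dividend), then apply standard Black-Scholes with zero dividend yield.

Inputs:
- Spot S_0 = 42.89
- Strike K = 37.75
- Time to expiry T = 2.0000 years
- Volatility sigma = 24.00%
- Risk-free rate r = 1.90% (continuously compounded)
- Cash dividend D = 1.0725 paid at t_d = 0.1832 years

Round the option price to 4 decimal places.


Answer: Price = 2.9664

Derivation:
PV(D) = D * exp(-r * t_d) = 1.0725 * 0.99652525 = 1.06877333
S_0' = S_0 - PV(D) = 42.8900 - 1.06877333 = 41.82122667
d1 = (ln(S_0'/K) + (r + sigma^2/2)*T) / (sigma*sqrt(T)) = 0.58341775
d2 = d1 - sigma*sqrt(T) = 0.24400649
exp(-rT) = 0.96271294
N(-d1) = 0.27980606; N(-d2) = 0.40361290
P = K * exp(-rT) * N(-d2) - S_0' * N(-d1) = 37.7500 * 0.96271294 * 0.40361290 - 41.82122667 * 0.27980606 = 2.9664


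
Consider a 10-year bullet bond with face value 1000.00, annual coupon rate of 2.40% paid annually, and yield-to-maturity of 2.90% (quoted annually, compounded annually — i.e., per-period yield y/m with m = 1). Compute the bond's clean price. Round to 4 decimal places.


Coupon per period c = face * coupon_rate / m = 24.000000
Periods per year m = 1; per-period yield y/m = 0.029000
Number of cashflows N = 10
Cashflows (t years, CF_t, discount factor 1/(1+y/m)^(m*t), PV):
  t = 1.0000: CF_t = 24.000000, DF = 0.971817, PV = 23.323615
  t = 2.0000: CF_t = 24.000000, DF = 0.944429, PV = 22.666293
  t = 3.0000: CF_t = 24.000000, DF = 0.917812, PV = 22.027495
  t = 4.0000: CF_t = 24.000000, DF = 0.891946, PV = 21.406701
  t = 5.0000: CF_t = 24.000000, DF = 0.866808, PV = 20.803402
  t = 6.0000: CF_t = 24.000000, DF = 0.842379, PV = 20.217106
  t = 7.0000: CF_t = 24.000000, DF = 0.818639, PV = 19.647334
  t = 8.0000: CF_t = 24.000000, DF = 0.795567, PV = 19.093619
  t = 9.0000: CF_t = 24.000000, DF = 0.773146, PV = 18.555509
  t = 10.0000: CF_t = 1024.000000, DF = 0.751357, PV = 769.389418
Price P = sum_t PV_t = 957.130492

Answer: Price = 957.1305


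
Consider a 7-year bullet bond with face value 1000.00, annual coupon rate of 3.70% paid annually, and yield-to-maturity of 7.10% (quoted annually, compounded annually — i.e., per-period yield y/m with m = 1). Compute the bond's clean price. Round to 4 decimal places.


Coupon per period c = face * coupon_rate / m = 37.000000
Periods per year m = 1; per-period yield y/m = 0.071000
Number of cashflows N = 7
Cashflows (t years, CF_t, discount factor 1/(1+y/m)^(m*t), PV):
  t = 1.0000: CF_t = 37.000000, DF = 0.933707, PV = 34.547152
  t = 2.0000: CF_t = 37.000000, DF = 0.871808, PV = 32.256911
  t = 3.0000: CF_t = 37.000000, DF = 0.814013, PV = 30.118498
  t = 4.0000: CF_t = 37.000000, DF = 0.760050, PV = 28.121847
  t = 5.0000: CF_t = 37.000000, DF = 0.709664, PV = 26.257560
  t = 6.0000: CF_t = 37.000000, DF = 0.662618, PV = 24.516863
  t = 7.0000: CF_t = 1037.000000, DF = 0.618691, PV = 641.582428
Price P = sum_t PV_t = 817.401260

Answer: Price = 817.4013


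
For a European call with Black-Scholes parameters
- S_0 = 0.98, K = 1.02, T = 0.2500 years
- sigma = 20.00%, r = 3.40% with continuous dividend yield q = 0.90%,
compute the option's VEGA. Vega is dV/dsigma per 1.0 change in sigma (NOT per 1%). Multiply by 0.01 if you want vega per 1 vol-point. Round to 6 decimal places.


Answer: Vega = 0.187143

Derivation:
d1 = -0.2875533461; d2 = -0.3875533461
phi(d1) = 0.3827849267; exp(-qT) = 0.9977525294; exp(-rT) = 0.9915360229
Vega = S * exp(-qT) * phi(d1) * sqrt(T) = 0.9800 * 0.9977525294 * 0.3827849267 * 0.5000000000 = 0.187143


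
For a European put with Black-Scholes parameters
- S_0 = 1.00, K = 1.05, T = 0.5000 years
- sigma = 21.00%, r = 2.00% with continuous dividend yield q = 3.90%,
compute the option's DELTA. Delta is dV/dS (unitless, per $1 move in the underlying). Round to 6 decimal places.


d1 = -0.3183001724; d2 = -0.4667925964
phi(d1) = 0.3792362061; exp(-qT) = 0.9806888952; exp(-rT) = 0.9900498337
N(-d1) = 0.6248713732
Delta = -exp(-qT) * N(-d1) = -0.9806888952 * 0.6248713732 = -0.612804

Answer: Delta = -0.612804


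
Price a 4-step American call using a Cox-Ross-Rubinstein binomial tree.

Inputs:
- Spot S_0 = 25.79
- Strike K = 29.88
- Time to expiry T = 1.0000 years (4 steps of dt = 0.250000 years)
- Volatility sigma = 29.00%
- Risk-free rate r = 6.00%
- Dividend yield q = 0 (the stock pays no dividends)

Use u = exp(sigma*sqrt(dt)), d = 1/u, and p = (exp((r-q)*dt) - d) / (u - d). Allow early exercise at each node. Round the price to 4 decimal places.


Answer: Price = V(0,0) = 2.2260

Derivation:
dt = T/N = 0.250000
u = exp(sigma*sqrt(dt)) = 1.156040; d = 1/u = 0.865022
p = (exp((r-q)*dt) - d) / (u - d) = 0.515745
Discount per step: exp(-r*dt) = 0.985112
Stock lattice S(k, i) with i counting down-moves:
  k=0: S(0,0) = 25.7900
  k=1: S(1,0) = 29.8143; S(1,1) = 22.3089
  k=2: S(2,0) = 34.4665; S(2,1) = 25.7900; S(2,2) = 19.2977
  k=3: S(3,0) = 39.8446; S(3,1) = 29.8143; S(3,2) = 22.3089; S(3,3) = 16.6930
  k=4: S(4,0) = 46.0619; S(4,1) = 34.4665; S(4,2) = 25.7900; S(4,3) = 19.2977; S(4,4) = 14.4398
Terminal payoffs V(N, i) = max(S_T - K, 0):
  V(4,0) = 16.181931; V(4,1) = 4.586465; V(4,2) = 0.000000; V(4,3) = 0.000000; V(4,4) = 0.000000
Backward induction: V(k, i) = exp(-r*dt) * [p * V(k+1, i) + (1-p) * V(k+1, i+1)]; then take max(V_cont, immediate exercise) for American.
  V(3,0) = exp(-r*dt) * [p*16.181931 + (1-p)*4.586465] = 10.409453; exercise = 9.964597; V(3,0) = max -> 10.409453
  V(3,1) = exp(-r*dt) * [p*4.586465 + (1-p)*0.000000] = 2.330230; exercise = 0.000000; V(3,1) = max -> 2.330230
  V(3,2) = exp(-r*dt) * [p*0.000000 + (1-p)*0.000000] = 0.000000; exercise = 0.000000; V(3,2) = max -> 0.000000
  V(3,3) = exp(-r*dt) * [p*0.000000 + (1-p)*0.000000] = 0.000000; exercise = 0.000000; V(3,3) = max -> 0.000000
  V(2,0) = exp(-r*dt) * [p*10.409453 + (1-p)*2.330230] = 6.400322; exercise = 4.586465; V(2,0) = max -> 6.400322
  V(2,1) = exp(-r*dt) * [p*2.330230 + (1-p)*0.000000] = 1.183913; exercise = 0.000000; V(2,1) = max -> 1.183913
  V(2,2) = exp(-r*dt) * [p*0.000000 + (1-p)*0.000000] = 0.000000; exercise = 0.000000; V(2,2) = max -> 0.000000
  V(1,0) = exp(-r*dt) * [p*6.400322 + (1-p)*1.183913] = 3.816571; exercise = 0.000000; V(1,0) = max -> 3.816571
  V(1,1) = exp(-r*dt) * [p*1.183913 + (1-p)*0.000000] = 0.601507; exercise = 0.000000; V(1,1) = max -> 0.601507
  V(0,0) = exp(-r*dt) * [p*3.816571 + (1-p)*0.601507] = 2.226019; exercise = 0.000000; V(0,0) = max -> 2.226019


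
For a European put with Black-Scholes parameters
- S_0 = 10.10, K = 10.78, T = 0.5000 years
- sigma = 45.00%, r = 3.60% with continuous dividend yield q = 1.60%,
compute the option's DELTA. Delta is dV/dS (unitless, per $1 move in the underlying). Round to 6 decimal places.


d1 = -0.0142431470; d2 = -0.3324411986
phi(d1) = 0.3989018163; exp(-qT) = 0.9920319148; exp(-rT) = 0.9821610324
N(-d1) = 0.5056820014
Delta = -exp(-qT) * N(-d1) = -0.9920319148 * 0.5056820014 = -0.501653

Answer: Delta = -0.501653


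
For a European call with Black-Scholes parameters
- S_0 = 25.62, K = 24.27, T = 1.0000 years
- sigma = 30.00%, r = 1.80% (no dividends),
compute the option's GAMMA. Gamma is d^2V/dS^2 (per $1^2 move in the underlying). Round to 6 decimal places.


d1 = 0.3904409224; d2 = 0.0904409224
phi(d1) = 0.3696640754; exp(-qT) = 1.0000000000; exp(-rT) = 0.9821610324
Gamma = exp(-qT) * phi(d1) / (S * sigma * sqrt(T)) = 1.0000000000 * 0.3696640754 / (25.6200 * 0.3000 * 1.0000000000) = 0.048096

Answer: Gamma = 0.048096


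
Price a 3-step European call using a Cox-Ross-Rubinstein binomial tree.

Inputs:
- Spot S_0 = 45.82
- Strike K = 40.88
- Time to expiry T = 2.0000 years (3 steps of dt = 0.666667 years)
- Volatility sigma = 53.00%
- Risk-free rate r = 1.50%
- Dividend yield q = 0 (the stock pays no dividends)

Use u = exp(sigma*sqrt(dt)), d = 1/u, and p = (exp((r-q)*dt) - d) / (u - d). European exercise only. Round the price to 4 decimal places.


dt = T/N = 0.666667
u = exp(sigma*sqrt(dt)) = 1.541480; d = 1/u = 0.648727
p = (exp((r-q)*dt) - d) / (u - d) = 0.404729
Discount per step: exp(-r*dt) = 0.990050
Stock lattice S(k, i) with i counting down-moves:
  k=0: S(0,0) = 45.8200
  k=1: S(1,0) = 70.6306; S(1,1) = 29.7247
  k=2: S(2,0) = 108.8757; S(2,1) = 45.8200; S(2,2) = 19.2832
  k=3: S(3,0) = 167.8298; S(3,1) = 70.6306; S(3,2) = 29.7247; S(3,3) = 12.5095
Terminal payoffs V(N, i) = max(S_T - K, 0):
  V(3,0) = 126.949778; V(3,1) = 29.750627; V(3,2) = 0.000000; V(3,3) = 0.000000
Backward induction: V(k, i) = exp(-r*dt) * [p * V(k+1, i) + (1-p) * V(k+1, i+1)].
  V(2,0) = exp(-r*dt) * [p*126.949778 + (1-p)*29.750627] = 68.402483
  V(2,1) = exp(-r*dt) * [p*29.750627 + (1-p)*0.000000] = 11.921131
  V(2,2) = exp(-r*dt) * [p*0.000000 + (1-p)*0.000000] = 0.000000
  V(1,0) = exp(-r*dt) * [p*68.402483 + (1-p)*11.921131] = 34.434696
  V(1,1) = exp(-r*dt) * [p*11.921131 + (1-p)*0.000000] = 4.776819
  V(0,0) = exp(-r*dt) * [p*34.434696 + (1-p)*4.776819] = 16.613255

Answer: Price = V(0,0) = 16.6133


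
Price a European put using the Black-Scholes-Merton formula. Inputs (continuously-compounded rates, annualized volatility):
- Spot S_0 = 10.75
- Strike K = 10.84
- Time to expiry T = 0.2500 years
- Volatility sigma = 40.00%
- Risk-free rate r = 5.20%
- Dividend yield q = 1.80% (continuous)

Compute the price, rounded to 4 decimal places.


Answer: Price = 0.8515

Derivation:
d1 = (ln(S/K) + (r - q + 0.5*sigma^2) * T) / (sigma * sqrt(T)) = 0.10081379
d2 = d1 - sigma * sqrt(T) = -0.09918621
exp(-rT) = 0.98708414; exp(-qT) = 0.99551011
P = K * exp(-rT) * N(-d2) - S_0 * exp(-qT) * N(-d1)
N(-d1) = 0.45984914; N(-d2) = 0.53950479
P = 10.8400 * 0.98708414 * 0.53950479 - 10.7500 * 0.99551011 * 0.45984914 = 0.8515


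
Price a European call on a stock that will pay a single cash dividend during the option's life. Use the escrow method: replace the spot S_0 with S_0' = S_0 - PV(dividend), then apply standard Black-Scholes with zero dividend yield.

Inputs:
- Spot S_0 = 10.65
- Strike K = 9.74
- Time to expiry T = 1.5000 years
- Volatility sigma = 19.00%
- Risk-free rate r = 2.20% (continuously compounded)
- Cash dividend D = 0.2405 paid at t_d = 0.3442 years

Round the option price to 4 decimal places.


PV(D) = D * exp(-r * t_d) = 0.2405 * 0.99245620 = 0.23868572
S_0' = S_0 - PV(D) = 10.6500 - 0.23868572 = 10.41131428
d1 = (ln(S_0'/K) + (r + sigma^2/2)*T) / (sigma*sqrt(T)) = 0.54459037
d2 = d1 - sigma*sqrt(T) = 0.31188884
exp(-rT) = 0.96753856
N(d1) = 0.70698236; N(d2) = 0.62243750
C = S_0' * N(d1) - K * exp(-rT) * N(d2) = 10.41131428 * 0.70698236 - 9.7400 * 0.96753856 * 0.62243750 = 1.4949

Answer: Price = 1.4949


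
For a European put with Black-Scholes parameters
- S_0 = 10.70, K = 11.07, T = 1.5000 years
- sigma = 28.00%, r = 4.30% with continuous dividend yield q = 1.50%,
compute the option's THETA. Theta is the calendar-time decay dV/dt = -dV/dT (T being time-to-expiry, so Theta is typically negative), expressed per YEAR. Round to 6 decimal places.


Answer: Theta = -0.285059

Derivation:
d1 = 0.1948073207; d2 = -0.1481212433
phi(d1) = 0.3914437393; exp(-qT) = 0.9777512372; exp(-rT) = 0.9375361143
Theta = -S*exp(-qT)*phi(d1)*sigma/(2*sqrt(T)) + r*K*exp(-rT)*N(-d2) - q*S*exp(-qT)*N(-d1)
N(-d1) = 0.4227718955; N(-d2) = 0.5588764577; sqrt(T) = 1.2247448714
Term 1 = -10.7000 * 0.9777512372 * 0.3914437393 * 0.2800 / (2 * 1.2247448714) = -0.4681272359
Term 2 = 0.0430 * 11.0700 * 0.9375361143 * 0.5588764577 = 0.2494134662
Term 3 = -0.0150 * 10.7000 * 0.9777512372 * 0.4227718955 = -0.0663452019
Theta = -0.4681272359 + (0.2494134662) + (-0.0663452019) = -0.285059


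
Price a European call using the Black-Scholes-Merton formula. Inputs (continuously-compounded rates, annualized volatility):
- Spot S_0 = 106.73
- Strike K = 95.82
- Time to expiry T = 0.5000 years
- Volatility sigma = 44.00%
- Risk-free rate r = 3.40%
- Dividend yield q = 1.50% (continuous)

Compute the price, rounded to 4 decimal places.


d1 = (ln(S/K) + (r - q + 0.5*sigma^2) * T) / (sigma * sqrt(T)) = 0.53267913
d2 = d1 - sigma * sqrt(T) = 0.22155214
exp(-rT) = 0.98314368; exp(-qT) = 0.99252805
C = S_0 * exp(-qT) * N(d1) - K * exp(-rT) * N(d2)
N(d1) = 0.70287214; N(d2) = 0.58766873
C = 106.7300 * 0.99252805 * 0.70287214 - 95.8200 * 0.98314368 * 0.58766873 = 19.0958

Answer: Price = 19.0958


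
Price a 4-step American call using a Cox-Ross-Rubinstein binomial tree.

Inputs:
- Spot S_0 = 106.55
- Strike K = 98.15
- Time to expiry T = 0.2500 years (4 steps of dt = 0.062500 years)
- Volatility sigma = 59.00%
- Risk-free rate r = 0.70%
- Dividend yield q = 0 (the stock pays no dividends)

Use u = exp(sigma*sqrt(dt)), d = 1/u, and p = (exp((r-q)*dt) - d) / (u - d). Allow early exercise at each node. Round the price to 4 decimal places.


dt = T/N = 0.062500
u = exp(sigma*sqrt(dt)) = 1.158933; d = 1/u = 0.862862
p = (exp((r-q)*dt) - d) / (u - d) = 0.464670
Discount per step: exp(-r*dt) = 0.999563
Stock lattice S(k, i) with i counting down-moves:
  k=0: S(0,0) = 106.5500
  k=1: S(1,0) = 123.4843; S(1,1) = 91.9380
  k=2: S(2,0) = 143.1101; S(2,1) = 106.5500; S(2,2) = 79.3298
  k=3: S(3,0) = 165.8551; S(3,1) = 123.4843; S(3,2) = 91.9380; S(3,3) = 68.4507
  k=4: S(4,0) = 192.2150; S(4,1) = 143.1101; S(4,2) = 106.5500; S(4,3) = 79.3298; S(4,4) = 59.0636
Terminal payoffs V(N, i) = max(S_T - K, 0):
  V(4,0) = 94.064966; V(4,1) = 44.960114; V(4,2) = 8.400000; V(4,3) = 0.000000; V(4,4) = 0.000000
Backward induction: V(k, i) = exp(-r*dt) * [p * V(k+1, i) + (1-p) * V(k+1, i+1)]; then take max(V_cont, immediate exercise) for American.
  V(3,0) = exp(-r*dt) * [p*94.064966 + (1-p)*44.960114] = 67.748005; exercise = 67.705074; V(3,0) = max -> 67.748005
  V(3,1) = exp(-r*dt) * [p*44.960114 + (1-p)*8.400000] = 25.377273; exercise = 25.334341; V(3,1) = max -> 25.377273
  V(3,2) = exp(-r*dt) * [p*8.400000 + (1-p)*0.000000] = 3.901518; exercise = 0.000000; V(3,2) = max -> 3.901518
  V(3,3) = exp(-r*dt) * [p*0.000000 + (1-p)*0.000000] = 0.000000; exercise = 0.000000; V(3,3) = max -> 0.000000
  V(2,0) = exp(-r*dt) * [p*67.748005 + (1-p)*25.377273] = 45.045957; exercise = 44.960114; V(2,0) = max -> 45.045957
  V(2,1) = exp(-r*dt) * [p*25.377273 + (1-p)*3.901518] = 13.874580; exercise = 8.400000; V(2,1) = max -> 13.874580
  V(2,2) = exp(-r*dt) * [p*3.901518 + (1-p)*0.000000] = 1.812124; exercise = 0.000000; V(2,2) = max -> 1.812124
  V(1,0) = exp(-r*dt) * [p*45.045957 + (1-p)*13.874580] = 28.346571; exercise = 25.334341; V(1,0) = max -> 28.346571
  V(1,1) = exp(-r*dt) * [p*13.874580 + (1-p)*1.812124] = 7.413938; exercise = 0.000000; V(1,1) = max -> 7.413938
  V(0,0) = exp(-r*dt) * [p*28.346571 + (1-p)*7.413938] = 17.133201; exercise = 8.400000; V(0,0) = max -> 17.133201

Answer: Price = V(0,0) = 17.1332


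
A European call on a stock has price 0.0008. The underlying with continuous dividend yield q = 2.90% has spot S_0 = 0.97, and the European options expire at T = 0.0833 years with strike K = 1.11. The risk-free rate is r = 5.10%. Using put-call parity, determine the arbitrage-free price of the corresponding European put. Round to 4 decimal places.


Put-call parity: C - P = S_0 * exp(-qT) - K * exp(-rT).
S_0 * exp(-qT) = 0.9700 * 0.99758722 = 0.96765960
K * exp(-rT) = 1.1100 * 0.99576071 = 1.10529439
P = C - S*exp(-qT) + K*exp(-rT)
P = 0.0008 - 0.96765960 + 1.10529439 = 0.1384

Answer: Put price = 0.1384


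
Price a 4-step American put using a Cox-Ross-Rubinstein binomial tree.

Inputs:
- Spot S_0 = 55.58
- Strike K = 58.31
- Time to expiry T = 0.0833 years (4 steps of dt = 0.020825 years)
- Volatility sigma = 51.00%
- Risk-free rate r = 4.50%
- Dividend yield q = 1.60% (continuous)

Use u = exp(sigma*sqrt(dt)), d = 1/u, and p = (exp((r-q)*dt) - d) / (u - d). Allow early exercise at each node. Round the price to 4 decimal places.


dt = T/N = 0.020825
u = exp(sigma*sqrt(dt)) = 1.076373; d = 1/u = 0.929046
p = (exp((r-q)*dt) - d) / (u - d) = 0.485709
Discount per step: exp(-r*dt) = 0.999063
Stock lattice S(k, i) with i counting down-moves:
  k=0: S(0,0) = 55.5800
  k=1: S(1,0) = 59.8248; S(1,1) = 51.6364
  k=2: S(2,0) = 64.3939; S(2,1) = 55.5800; S(2,2) = 47.9725
  k=3: S(3,0) = 69.3118; S(3,1) = 59.8248; S(3,2) = 51.6364; S(3,3) = 44.5687
  k=4: S(4,0) = 74.6054; S(4,1) = 64.3939; S(4,2) = 55.5800; S(4,3) = 47.9725; S(4,4) = 41.4063
Terminal payoffs V(N, i) = max(K - S_T, 0):
  V(4,0) = 0.000000; V(4,1) = 0.000000; V(4,2) = 2.730000; V(4,3) = 10.337470; V(4,4) = 16.903674
Backward induction: V(k, i) = exp(-r*dt) * [p * V(k+1, i) + (1-p) * V(k+1, i+1)]; then take max(V_cont, immediate exercise) for American.
  V(3,0) = exp(-r*dt) * [p*0.000000 + (1-p)*0.000000] = 0.000000; exercise = 0.000000; V(3,0) = max -> 0.000000
  V(3,1) = exp(-r*dt) * [p*0.000000 + (1-p)*2.730000] = 1.402698; exercise = 0.000000; V(3,1) = max -> 1.402698
  V(3,2) = exp(-r*dt) * [p*2.730000 + (1-p)*10.337470] = 6.636229; exercise = 6.673644; V(3,2) = max -> 6.673644
  V(3,3) = exp(-r*dt) * [p*10.337470 + (1-p)*16.903674] = 13.701561; exercise = 13.741331; V(3,3) = max -> 13.741331
  V(2,0) = exp(-r*dt) * [p*0.000000 + (1-p)*1.402698] = 0.720719; exercise = 0.000000; V(2,0) = max -> 0.720719
  V(2,1) = exp(-r*dt) * [p*1.402698 + (1-p)*6.673644] = 4.109643; exercise = 2.730000; V(2,1) = max -> 4.109643
  V(2,2) = exp(-r*dt) * [p*6.673644 + (1-p)*13.741331] = 10.298834; exercise = 10.337470; V(2,2) = max -> 10.337470
  V(1,0) = exp(-r*dt) * [p*0.720719 + (1-p)*4.109643] = 2.461303; exercise = 0.000000; V(1,0) = max -> 2.461303
  V(1,1) = exp(-r*dt) * [p*4.109643 + (1-p)*10.337470] = 7.305707; exercise = 6.673644; V(1,1) = max -> 7.305707
  V(0,0) = exp(-r*dt) * [p*2.461303 + (1-p)*7.305707] = 4.948095; exercise = 2.730000; V(0,0) = max -> 4.948095

Answer: Price = V(0,0) = 4.9481


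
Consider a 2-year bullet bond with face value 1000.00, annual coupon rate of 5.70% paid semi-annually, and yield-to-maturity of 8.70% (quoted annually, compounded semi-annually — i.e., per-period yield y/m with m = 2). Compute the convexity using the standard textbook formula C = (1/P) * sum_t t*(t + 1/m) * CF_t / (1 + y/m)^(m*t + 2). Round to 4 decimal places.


Coupon per period c = face * coupon_rate / m = 28.500000
Periods per year m = 2; per-period yield y/m = 0.043500
Number of cashflows N = 4
Cashflows (t years, CF_t, discount factor 1/(1+y/m)^(m*t), PV):
  t = 0.5000: CF_t = 28.500000, DF = 0.958313, PV = 27.311931
  t = 1.0000: CF_t = 28.500000, DF = 0.918365, PV = 26.173389
  t = 1.5000: CF_t = 28.500000, DF = 0.880081, PV = 25.082308
  t = 2.0000: CF_t = 1028.500000, DF = 0.843393, PV = 867.430089
Price P = sum_t PV_t = 945.997716
Convexity numerator sum_t t*(t + 1/m) * CF_t / (1+y/m)^(m*t + 2):
  t = 0.5000: term = 12.541154
  t = 1.0000: term = 36.055067
  t = 1.5000: term = 69.104105
  t = 2.0000: term = 3983.085050
Convexity = (1/P) * sum = 4100.785377 / 945.997716 = 4.334879

Answer: Convexity = 4.3349


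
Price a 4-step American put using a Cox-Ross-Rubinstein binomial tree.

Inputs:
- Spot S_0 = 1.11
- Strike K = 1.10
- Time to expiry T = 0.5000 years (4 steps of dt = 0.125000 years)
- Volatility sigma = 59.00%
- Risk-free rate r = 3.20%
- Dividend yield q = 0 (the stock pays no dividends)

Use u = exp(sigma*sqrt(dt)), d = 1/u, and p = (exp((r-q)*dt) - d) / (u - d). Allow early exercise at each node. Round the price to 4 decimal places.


Answer: Price = V(0,0) = 0.1606

Derivation:
dt = T/N = 0.125000
u = exp(sigma*sqrt(dt)) = 1.231948; d = 1/u = 0.811723
p = (exp((r-q)*dt) - d) / (u - d) = 0.457577
Discount per step: exp(-r*dt) = 0.996008
Stock lattice S(k, i) with i counting down-moves:
  k=0: S(0,0) = 1.1100
  k=1: S(1,0) = 1.3675; S(1,1) = 0.9010
  k=2: S(2,0) = 1.6846; S(2,1) = 1.1100; S(2,2) = 0.7314
  k=3: S(3,0) = 2.0754; S(3,1) = 1.3675; S(3,2) = 0.9010; S(3,3) = 0.5937
  k=4: S(4,0) = 2.5568; S(4,1) = 1.6846; S(4,2) = 1.1100; S(4,3) = 0.7314; S(4,4) = 0.4819
Terminal payoffs V(N, i) = max(K - S_T, 0):
  V(4,0) = 0.000000; V(4,1) = 0.000000; V(4,2) = 0.000000; V(4,3) = 0.368628; V(4,4) = 0.618104
Backward induction: V(k, i) = exp(-r*dt) * [p * V(k+1, i) + (1-p) * V(k+1, i+1)]; then take max(V_cont, immediate exercise) for American.
  V(3,0) = exp(-r*dt) * [p*0.000000 + (1-p)*0.000000] = 0.000000; exercise = 0.000000; V(3,0) = max -> 0.000000
  V(3,1) = exp(-r*dt) * [p*0.000000 + (1-p)*0.000000] = 0.000000; exercise = 0.000000; V(3,1) = max -> 0.000000
  V(3,2) = exp(-r*dt) * [p*0.000000 + (1-p)*0.368628] = 0.199154; exercise = 0.198988; V(3,2) = max -> 0.199154
  V(3,3) = exp(-r*dt) * [p*0.368628 + (1-p)*0.618104] = 0.501937; exercise = 0.506329; V(3,3) = max -> 0.506329
  V(2,0) = exp(-r*dt) * [p*0.000000 + (1-p)*0.000000] = 0.000000; exercise = 0.000000; V(2,0) = max -> 0.000000
  V(2,1) = exp(-r*dt) * [p*0.000000 + (1-p)*0.199154] = 0.107595; exercise = 0.000000; V(2,1) = max -> 0.107595
  V(2,2) = exp(-r*dt) * [p*0.199154 + (1-p)*0.506329] = 0.364313; exercise = 0.368628; V(2,2) = max -> 0.368628
  V(1,0) = exp(-r*dt) * [p*0.000000 + (1-p)*0.107595] = 0.058129; exercise = 0.000000; V(1,0) = max -> 0.058129
  V(1,1) = exp(-r*dt) * [p*0.107595 + (1-p)*0.368628] = 0.248190; exercise = 0.198988; V(1,1) = max -> 0.248190
  V(0,0) = exp(-r*dt) * [p*0.058129 + (1-p)*0.248190] = 0.160579; exercise = 0.000000; V(0,0) = max -> 0.160579


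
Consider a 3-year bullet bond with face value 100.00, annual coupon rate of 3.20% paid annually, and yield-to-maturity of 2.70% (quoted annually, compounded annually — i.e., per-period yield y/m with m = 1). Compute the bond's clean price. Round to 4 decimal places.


Coupon per period c = face * coupon_rate / m = 3.200000
Periods per year m = 1; per-period yield y/m = 0.027000
Number of cashflows N = 3
Cashflows (t years, CF_t, discount factor 1/(1+y/m)^(m*t), PV):
  t = 1.0000: CF_t = 3.200000, DF = 0.973710, PV = 3.115871
  t = 2.0000: CF_t = 3.200000, DF = 0.948111, PV = 3.033955
  t = 3.0000: CF_t = 103.200000, DF = 0.923185, PV = 95.272677
Price P = sum_t PV_t = 101.422503

Answer: Price = 101.4225


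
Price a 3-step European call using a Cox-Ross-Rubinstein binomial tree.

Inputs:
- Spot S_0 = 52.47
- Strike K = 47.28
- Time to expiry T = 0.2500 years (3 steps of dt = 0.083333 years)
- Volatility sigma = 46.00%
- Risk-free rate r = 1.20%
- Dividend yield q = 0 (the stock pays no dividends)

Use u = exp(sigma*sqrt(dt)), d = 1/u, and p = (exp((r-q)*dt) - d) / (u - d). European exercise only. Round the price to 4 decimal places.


Answer: Price = V(0,0) = 7.6408

Derivation:
dt = T/N = 0.083333
u = exp(sigma*sqrt(dt)) = 1.142011; d = 1/u = 0.875648
p = (exp((r-q)*dt) - d) / (u - d) = 0.470607
Discount per step: exp(-r*dt) = 0.999000
Stock lattice S(k, i) with i counting down-moves:
  k=0: S(0,0) = 52.4700
  k=1: S(1,0) = 59.9213; S(1,1) = 45.9453
  k=2: S(2,0) = 68.4308; S(2,1) = 52.4700; S(2,2) = 40.2319
  k=3: S(3,0) = 78.1487; S(3,1) = 59.9213; S(3,2) = 45.9453; S(3,3) = 35.2290
Terminal payoffs V(N, i) = max(S_T - K, 0):
  V(3,0) = 30.868688; V(3,1) = 12.641306; V(3,2) = 0.000000; V(3,3) = 0.000000
Backward induction: V(k, i) = exp(-r*dt) * [p * V(k+1, i) + (1-p) * V(k+1, i+1)].
  V(2,0) = exp(-r*dt) * [p*30.868688 + (1-p)*12.641306] = 21.198035
  V(2,1) = exp(-r*dt) * [p*12.641306 + (1-p)*0.000000] = 5.943144
  V(2,2) = exp(-r*dt) * [p*0.000000 + (1-p)*0.000000] = 0.000000
  V(1,0) = exp(-r*dt) * [p*21.198035 + (1-p)*5.943144] = 13.109090
  V(1,1) = exp(-r*dt) * [p*5.943144 + (1-p)*0.000000] = 2.794091
  V(0,0) = exp(-r*dt) * [p*13.109090 + (1-p)*2.794091] = 7.640759


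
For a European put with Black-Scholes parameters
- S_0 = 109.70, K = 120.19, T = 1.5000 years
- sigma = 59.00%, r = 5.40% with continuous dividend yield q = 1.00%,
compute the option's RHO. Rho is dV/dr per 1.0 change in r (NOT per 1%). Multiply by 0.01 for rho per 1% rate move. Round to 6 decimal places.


Answer: Rho = -108.745019

Derivation:
d1 = 0.3262534111; d2 = -0.3963460630
phi(d1) = 0.3782654136; exp(-qT) = 0.9851119396; exp(-rT) = 0.9221936914
N(-d2) = 0.6540751249
Rho = -K*T*exp(-rT)*N(-d2) = -120.1900 * 1.5000 * 0.9221936914 * 0.6540751249 = -108.745019


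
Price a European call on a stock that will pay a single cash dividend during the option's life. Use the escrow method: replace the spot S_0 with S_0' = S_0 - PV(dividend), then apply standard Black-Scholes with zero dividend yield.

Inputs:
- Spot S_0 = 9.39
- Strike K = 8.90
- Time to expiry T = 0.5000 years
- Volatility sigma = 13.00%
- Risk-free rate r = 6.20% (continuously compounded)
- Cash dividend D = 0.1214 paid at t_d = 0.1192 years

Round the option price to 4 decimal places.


Answer: Price = 0.7435

Derivation:
PV(D) = D * exp(-r * t_d) = 0.1214 * 0.99263684 = 0.12050611
S_0' = S_0 - PV(D) = 9.3900 - 0.12050611 = 9.26949389
d1 = (ln(S_0'/K) + (r + sigma^2/2)*T) / (sigma*sqrt(T)) = 0.82571039
d2 = d1 - sigma*sqrt(T) = 0.73378651
exp(-rT) = 0.96947557
N(d1) = 0.79551580; N(d2) = 0.76846057
C = S_0' * N(d1) - K * exp(-rT) * N(d2) = 9.26949389 * 0.79551580 - 8.9000 * 0.96947557 * 0.76846057 = 0.7435


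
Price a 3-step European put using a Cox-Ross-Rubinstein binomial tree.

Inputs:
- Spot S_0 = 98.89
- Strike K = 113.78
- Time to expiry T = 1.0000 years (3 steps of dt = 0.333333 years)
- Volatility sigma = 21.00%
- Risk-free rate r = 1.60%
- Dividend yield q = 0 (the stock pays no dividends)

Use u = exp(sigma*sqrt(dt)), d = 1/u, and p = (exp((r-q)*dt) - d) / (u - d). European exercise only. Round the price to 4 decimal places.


Answer: Price = V(0,0) = 16.4178

Derivation:
dt = T/N = 0.333333
u = exp(sigma*sqrt(dt)) = 1.128900; d = 1/u = 0.885818
p = (exp((r-q)*dt) - d) / (u - d) = 0.491725
Discount per step: exp(-r*dt) = 0.994681
Stock lattice S(k, i) with i counting down-moves:
  k=0: S(0,0) = 98.8900
  k=1: S(1,0) = 111.6369; S(1,1) = 87.5986
  k=2: S(2,0) = 126.0269; S(2,1) = 98.8900; S(2,2) = 77.5964
  k=3: S(3,0) = 142.2717; S(3,1) = 111.6369; S(3,2) = 87.5986; S(3,3) = 68.7363
Terminal payoffs V(N, i) = max(K - S_T, 0):
  V(3,0) = 0.000000; V(3,1) = 2.143096; V(3,2) = 26.181440; V(3,3) = 45.043699
Backward induction: V(k, i) = exp(-r*dt) * [p * V(k+1, i) + (1-p) * V(k+1, i+1)].
  V(2,0) = exp(-r*dt) * [p*0.000000 + (1-p)*2.143096] = 1.083487
  V(2,1) = exp(-r*dt) * [p*2.143096 + (1-p)*26.181440] = 14.284789
  V(2,2) = exp(-r*dt) * [p*26.181440 + (1-p)*45.043699] = 35.578391
  V(1,0) = exp(-r*dt) * [p*1.083487 + (1-p)*14.284789] = 7.751921
  V(1,1) = exp(-r*dt) * [p*14.284789 + (1-p)*35.578391] = 24.974236
  V(0,0) = exp(-r*dt) * [p*7.751921 + (1-p)*24.974236] = 16.417792


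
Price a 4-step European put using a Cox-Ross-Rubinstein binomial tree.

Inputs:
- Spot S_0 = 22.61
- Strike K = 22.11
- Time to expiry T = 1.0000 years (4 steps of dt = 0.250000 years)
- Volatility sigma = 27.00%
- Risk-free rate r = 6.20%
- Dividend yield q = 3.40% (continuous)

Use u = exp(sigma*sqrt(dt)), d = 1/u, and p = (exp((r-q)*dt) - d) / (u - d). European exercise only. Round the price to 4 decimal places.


dt = T/N = 0.250000
u = exp(sigma*sqrt(dt)) = 1.144537; d = 1/u = 0.873716
p = (exp((r-q)*dt) - d) / (u - d) = 0.492239
Discount per step: exp(-r*dt) = 0.984620
Stock lattice S(k, i) with i counting down-moves:
  k=0: S(0,0) = 22.6100
  k=1: S(1,0) = 25.8780; S(1,1) = 19.7547
  k=2: S(2,0) = 29.6183; S(2,1) = 22.6100; S(2,2) = 17.2600
  k=3: S(3,0) = 33.8992; S(3,1) = 25.8780; S(3,2) = 19.7547; S(3,3) = 15.0803
  k=4: S(4,0) = 38.7989; S(4,1) = 29.6183; S(4,2) = 22.6100; S(4,3) = 17.2600; S(4,4) = 13.1759
Terminal payoffs V(N, i) = max(K - S_T, 0):
  V(4,0) = 0.000000; V(4,1) = 0.000000; V(4,2) = 0.000000; V(4,3) = 4.849990; V(4,4) = 8.934062
Backward induction: V(k, i) = exp(-r*dt) * [p * V(k+1, i) + (1-p) * V(k+1, i+1)].
  V(3,0) = exp(-r*dt) * [p*0.000000 + (1-p)*0.000000] = 0.000000
  V(3,1) = exp(-r*dt) * [p*0.000000 + (1-p)*0.000000] = 0.000000
  V(3,2) = exp(-r*dt) * [p*0.000000 + (1-p)*4.849990] = 2.424758
  V(3,3) = exp(-r*dt) * [p*4.849990 + (1-p)*8.934062] = 6.817231
  V(2,0) = exp(-r*dt) * [p*0.000000 + (1-p)*0.000000] = 0.000000
  V(2,1) = exp(-r*dt) * [p*0.000000 + (1-p)*2.424758] = 1.212261
  V(2,2) = exp(-r*dt) * [p*2.424758 + (1-p)*6.817231] = 4.583486
  V(1,0) = exp(-r*dt) * [p*0.000000 + (1-p)*1.212261] = 0.606071
  V(1,1) = exp(-r*dt) * [p*1.212261 + (1-p)*4.583486] = 2.879064
  V(0,0) = exp(-r*dt) * [p*0.606071 + (1-p)*2.879064] = 1.733135

Answer: Price = V(0,0) = 1.7331


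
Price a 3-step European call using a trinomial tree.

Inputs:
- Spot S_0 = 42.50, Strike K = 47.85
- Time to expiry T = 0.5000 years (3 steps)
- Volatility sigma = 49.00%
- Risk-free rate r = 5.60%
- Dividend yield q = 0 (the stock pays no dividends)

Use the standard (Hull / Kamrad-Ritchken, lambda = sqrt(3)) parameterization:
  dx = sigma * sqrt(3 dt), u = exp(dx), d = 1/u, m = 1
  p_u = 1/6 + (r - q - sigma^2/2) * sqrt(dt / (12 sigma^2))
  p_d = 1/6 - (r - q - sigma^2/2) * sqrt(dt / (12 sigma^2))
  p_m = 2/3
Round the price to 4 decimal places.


dt = T/N = 0.166667; dx = sigma*sqrt(3*dt) = 0.346482
u = exp(dx) = 1.414084; d = 1/u = 0.707171
p_u = 0.151262, p_m = 0.666667, p_d = 0.182071
Discount per step: exp(-r*dt) = 0.990710
Stock lattice S(k, j) with j the centered position index:
  k=0: S(0,+0) = 42.5000
  k=1: S(1,-1) = 30.0548; S(1,+0) = 42.5000; S(1,+1) = 60.0986
  k=2: S(2,-2) = 21.2539; S(2,-1) = 30.0548; S(2,+0) = 42.5000; S(2,+1) = 60.0986; S(2,+2) = 84.9845
  k=3: S(3,-3) = 15.0301; S(3,-2) = 21.2539; S(3,-1) = 30.0548; S(3,+0) = 42.5000; S(3,+1) = 60.0986; S(3,+2) = 84.9845; S(3,+3) = 120.1752
Terminal payoffs V(N, j) = max(S_T - K, 0):
  V(3,-3) = 0.000000; V(3,-2) = 0.000000; V(3,-1) = 0.000000; V(3,+0) = 0.000000; V(3,+1) = 12.248591; V(3,+2) = 37.134486; V(3,+3) = 72.325244
Backward induction: V(k, j) = exp(-r*dt) * [p_u * V(k+1, j+1) + p_m * V(k+1, j) + p_d * V(k+1, j-1)]
  V(2,-2) = exp(-r*dt) * [p_u*0.000000 + p_m*0.000000 + p_d*0.000000] = 0.000000
  V(2,-1) = exp(-r*dt) * [p_u*0.000000 + p_m*0.000000 + p_d*0.000000] = 0.000000
  V(2,+0) = exp(-r*dt) * [p_u*12.248591 + p_m*0.000000 + p_d*0.000000] = 1.835533
  V(2,+1) = exp(-r*dt) * [p_u*37.134486 + p_m*12.248591 + p_d*0.000000] = 13.654717
  V(2,+2) = exp(-r*dt) * [p_u*72.325244 + p_m*37.134486 + p_d*12.248591] = 37.574159
  V(1,-1) = exp(-r*dt) * [p_u*1.835533 + p_m*0.000000 + p_d*0.000000] = 0.275067
  V(1,+0) = exp(-r*dt) * [p_u*13.654717 + p_m*1.835533 + p_d*0.000000] = 3.258570
  V(1,+1) = exp(-r*dt) * [p_u*37.574159 + p_m*13.654717 + p_d*1.835533] = 14.980408
  V(0,+0) = exp(-r*dt) * [p_u*14.980408 + p_m*3.258570 + p_d*0.275067] = 4.446729

Answer: Price = V(0,0) = 4.4467


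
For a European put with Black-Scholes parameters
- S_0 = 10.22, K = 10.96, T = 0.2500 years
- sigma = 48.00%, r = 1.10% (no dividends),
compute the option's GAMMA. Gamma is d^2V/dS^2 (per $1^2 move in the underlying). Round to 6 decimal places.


d1 = -0.1598154031; d2 = -0.3998154031
phi(d1) = 0.3938799881; exp(-qT) = 1.0000000000; exp(-rT) = 0.9972537778
Gamma = exp(-qT) * phi(d1) / (S * sigma * sqrt(T)) = 1.0000000000 * 0.3938799881 / (10.2200 * 0.4800 * 0.5000000000) = 0.160584

Answer: Gamma = 0.160584


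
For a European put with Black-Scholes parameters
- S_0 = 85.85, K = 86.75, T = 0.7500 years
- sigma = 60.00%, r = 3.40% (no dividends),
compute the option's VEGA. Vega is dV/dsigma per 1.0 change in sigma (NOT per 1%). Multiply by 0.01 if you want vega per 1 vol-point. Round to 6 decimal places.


d1 = 0.2888120985; d2 = -0.2308031438
phi(d1) = 0.3826460964; exp(-qT) = 1.0000000000; exp(-rT) = 0.9748223790
Vega = S * exp(-qT) * phi(d1) * sqrt(T) = 85.8500 * 1.0000000000 * 0.3826460964 * 0.8660254038 = 28.449079

Answer: Vega = 28.449079


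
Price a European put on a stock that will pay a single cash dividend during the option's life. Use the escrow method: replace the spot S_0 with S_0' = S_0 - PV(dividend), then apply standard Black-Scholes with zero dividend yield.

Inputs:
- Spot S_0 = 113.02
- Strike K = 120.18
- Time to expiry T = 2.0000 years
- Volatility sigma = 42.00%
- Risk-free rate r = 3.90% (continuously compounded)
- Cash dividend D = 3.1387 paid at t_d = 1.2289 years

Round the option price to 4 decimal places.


Answer: Price = 26.3972

Derivation:
PV(D) = D * exp(-r * t_d) = 3.1387 * 0.95320327 = 2.99181911
S_0' = S_0 - PV(D) = 113.0200 - 2.99181911 = 110.02818089
d1 = (ln(S_0'/K) + (r + sigma^2/2)*T) / (sigma*sqrt(T)) = 0.27972118
d2 = d1 - sigma*sqrt(T) = -0.31424852
exp(-rT) = 0.92496443
N(-d1) = 0.38984571; N(-d2) = 0.62333385
P = K * exp(-rT) * N(-d2) - S_0' * N(-d1) = 120.1800 * 0.92496443 * 0.62333385 - 110.02818089 * 0.38984571 = 26.3972


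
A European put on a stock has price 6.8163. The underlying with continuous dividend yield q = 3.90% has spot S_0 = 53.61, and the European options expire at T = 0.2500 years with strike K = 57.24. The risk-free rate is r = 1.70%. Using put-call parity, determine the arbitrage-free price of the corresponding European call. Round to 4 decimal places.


Answer: Call price = 2.9089

Derivation:
Put-call parity: C - P = S_0 * exp(-qT) - K * exp(-rT).
S_0 * exp(-qT) = 53.6100 * 0.99029738 = 53.08984239
K * exp(-rT) = 57.2400 * 0.99575902 = 56.99724622
C = P + S*exp(-qT) - K*exp(-rT)
C = 6.8163 + 53.08984239 - 56.99724622 = 2.9089


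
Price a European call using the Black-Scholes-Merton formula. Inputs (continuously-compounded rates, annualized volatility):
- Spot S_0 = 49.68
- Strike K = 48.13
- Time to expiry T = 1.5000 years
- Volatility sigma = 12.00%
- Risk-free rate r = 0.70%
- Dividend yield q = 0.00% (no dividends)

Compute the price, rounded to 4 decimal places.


d1 = (ln(S/K) + (r - q + 0.5*sigma^2) * T) / (sigma * sqrt(T)) = 0.36059724
d2 = d1 - sigma * sqrt(T) = 0.21362785
exp(-rT) = 0.98955493; exp(-qT) = 1.00000000
C = S_0 * exp(-qT) * N(d1) - K * exp(-rT) * N(d2)
N(d1) = 0.64079972; N(d2) = 0.58458136
C = 49.6800 * 1.00000000 * 0.64079972 - 48.1300 * 0.98955493 * 0.58458136 = 3.9929

Answer: Price = 3.9929


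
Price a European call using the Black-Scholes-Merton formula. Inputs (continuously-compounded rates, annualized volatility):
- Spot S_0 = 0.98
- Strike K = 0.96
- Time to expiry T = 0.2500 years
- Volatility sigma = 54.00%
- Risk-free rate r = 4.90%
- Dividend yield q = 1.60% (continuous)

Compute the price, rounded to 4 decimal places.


Answer: Price = 0.1178

Derivation:
d1 = (ln(S/K) + (r - q + 0.5*sigma^2) * T) / (sigma * sqrt(T)) = 0.24192329
d2 = d1 - sigma * sqrt(T) = -0.02807671
exp(-rT) = 0.98782473; exp(-qT) = 0.99600799
C = S_0 * exp(-qT) * N(d1) - K * exp(-rT) * N(d2)
N(d1) = 0.59558020; N(d2) = 0.48880048
C = 0.9800 * 0.99600799 * 0.59558020 - 0.9600 * 0.98782473 * 0.48880048 = 0.1178


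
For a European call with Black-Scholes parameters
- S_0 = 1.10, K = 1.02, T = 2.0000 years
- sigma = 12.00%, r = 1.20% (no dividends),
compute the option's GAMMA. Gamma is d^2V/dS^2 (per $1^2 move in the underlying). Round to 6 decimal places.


Answer: Gamma = 1.706052

Derivation:
d1 = 0.6712066901; d2 = 0.5015010626
phi(d1) = 0.3184793174; exp(-qT) = 1.0000000000; exp(-rT) = 0.9762857098
Gamma = exp(-qT) * phi(d1) / (S * sigma * sqrt(T)) = 1.0000000000 * 0.3184793174 / (1.1000 * 0.1200 * 1.4142135624) = 1.706052


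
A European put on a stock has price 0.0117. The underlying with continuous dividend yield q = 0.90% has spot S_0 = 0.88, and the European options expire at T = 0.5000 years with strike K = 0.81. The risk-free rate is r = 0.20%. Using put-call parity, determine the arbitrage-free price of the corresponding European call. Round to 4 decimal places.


Put-call parity: C - P = S_0 * exp(-qT) - K * exp(-rT).
S_0 * exp(-qT) = 0.8800 * 0.99551011 = 0.87604890
K * exp(-rT) = 0.8100 * 0.99900050 = 0.80919040
C = P + S*exp(-qT) - K*exp(-rT)
C = 0.0117 + 0.87604890 - 0.80919040 = 0.0786

Answer: Call price = 0.0786


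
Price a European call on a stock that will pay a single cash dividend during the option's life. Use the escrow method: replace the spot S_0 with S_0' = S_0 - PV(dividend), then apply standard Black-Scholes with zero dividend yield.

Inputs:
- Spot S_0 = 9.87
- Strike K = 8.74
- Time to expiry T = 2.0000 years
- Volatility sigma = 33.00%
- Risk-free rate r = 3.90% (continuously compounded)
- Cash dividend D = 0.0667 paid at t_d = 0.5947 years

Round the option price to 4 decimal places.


Answer: Price = 2.6467

Derivation:
PV(D) = D * exp(-r * t_d) = 0.0667 * 0.97707360 = 0.06517081
S_0' = S_0 - PV(D) = 9.8700 - 0.06517081 = 9.80482919
d1 = (ln(S_0'/K) + (r + sigma^2/2)*T) / (sigma*sqrt(T)) = 0.64682025
d2 = d1 - sigma*sqrt(T) = 0.18012977
exp(-rT) = 0.92496443
N(d1) = 0.74112586; N(d2) = 0.57147466
C = S_0' * N(d1) - K * exp(-rT) * N(d2) = 9.80482919 * 0.74112586 - 8.7400 * 0.92496443 * 0.57147466 = 2.6467


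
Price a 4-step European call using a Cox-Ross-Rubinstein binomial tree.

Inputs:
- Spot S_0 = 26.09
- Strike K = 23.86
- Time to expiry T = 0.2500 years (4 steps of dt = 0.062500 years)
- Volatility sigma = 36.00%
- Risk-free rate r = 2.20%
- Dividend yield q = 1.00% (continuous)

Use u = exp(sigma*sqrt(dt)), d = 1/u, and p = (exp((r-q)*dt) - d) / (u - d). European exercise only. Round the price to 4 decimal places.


Answer: Price = V(0,0) = 3.2536

Derivation:
dt = T/N = 0.062500
u = exp(sigma*sqrt(dt)) = 1.094174; d = 1/u = 0.913931
p = (exp((r-q)*dt) - d) / (u - d) = 0.481678
Discount per step: exp(-r*dt) = 0.998626
Stock lattice S(k, i) with i counting down-moves:
  k=0: S(0,0) = 26.0900
  k=1: S(1,0) = 28.5470; S(1,1) = 23.8445
  k=2: S(2,0) = 31.2354; S(2,1) = 26.0900; S(2,2) = 21.7922
  k=3: S(3,0) = 34.1770; S(3,1) = 28.5470; S(3,2) = 23.8445; S(3,3) = 19.9166
  k=4: S(4,0) = 37.3956; S(4,1) = 31.2354; S(4,2) = 26.0900; S(4,3) = 21.7922; S(4,4) = 18.2024
Terminal payoffs V(N, i) = max(S_T - K, 0):
  V(4,0) = 13.535564; V(4,1) = 7.375401; V(4,2) = 2.230000; V(4,3) = 0.000000; V(4,4) = 0.000000
Backward induction: V(k, i) = exp(-r*dt) * [p * V(k+1, i) + (1-p) * V(k+1, i+1)].
  V(3,0) = exp(-r*dt) * [p*13.535564 + (1-p)*7.375401] = 10.328404
  V(3,1) = exp(-r*dt) * [p*7.375401 + (1-p)*2.230000] = 4.701956
  V(3,2) = exp(-r*dt) * [p*2.230000 + (1-p)*0.000000] = 1.072666
  V(3,3) = exp(-r*dt) * [p*0.000000 + (1-p)*0.000000] = 0.000000
  V(2,0) = exp(-r*dt) * [p*10.328404 + (1-p)*4.701956] = 7.401906
  V(2,1) = exp(-r*dt) * [p*4.701956 + (1-p)*1.072666] = 2.816938
  V(2,2) = exp(-r*dt) * [p*1.072666 + (1-p)*0.000000] = 0.515969
  V(1,0) = exp(-r*dt) * [p*7.401906 + (1-p)*2.816938] = 5.018510
  V(1,1) = exp(-r*dt) * [p*2.816938 + (1-p)*0.515969] = 1.622063
  V(0,0) = exp(-r*dt) * [p*5.018510 + (1-p)*1.622063] = 3.253579
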